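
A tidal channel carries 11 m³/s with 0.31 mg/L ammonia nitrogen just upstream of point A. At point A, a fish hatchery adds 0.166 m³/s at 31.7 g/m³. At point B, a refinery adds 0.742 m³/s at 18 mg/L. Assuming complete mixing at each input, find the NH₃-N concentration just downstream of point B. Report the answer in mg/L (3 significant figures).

After input A: C = (11·0.31 + 0.166·31.7) / 11.17 = 0.7767 mg/L.
After input B: C = (11.17·0.7767 + 0.742·18) / 11.91 = 1.85 mg/L.

1.85 mg/L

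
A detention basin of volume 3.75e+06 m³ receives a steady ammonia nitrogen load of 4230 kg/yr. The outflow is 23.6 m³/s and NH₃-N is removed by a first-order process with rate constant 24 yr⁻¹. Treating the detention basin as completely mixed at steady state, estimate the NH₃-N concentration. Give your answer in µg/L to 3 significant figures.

5.07 µg/L

Outflow Q = 23.6 m³/s × 3.156e+07 s/yr = 7.448e+08 m³/yr.
Steady-state CSTR mass balance: W = Q·C + k·V·C, so C = W/(Q + kV).
Q + kV = 7.448e+08 + 24·3.75e+06 = 8.348e+08 m³/yr.
C = 4230/8.348e+08 = 5.067e-06 kg/m³ = 0.005067 mg/L = 5.067 µg/L.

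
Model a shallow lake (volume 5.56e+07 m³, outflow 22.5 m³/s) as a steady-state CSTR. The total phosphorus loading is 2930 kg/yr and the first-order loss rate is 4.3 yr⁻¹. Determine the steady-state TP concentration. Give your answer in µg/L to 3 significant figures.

3.09 µg/L

Outflow Q = 22.5 m³/s × 3.156e+07 s/yr = 7.1e+08 m³/yr.
Steady-state CSTR mass balance: W = Q·C + k·V·C, so C = W/(Q + kV).
Q + kV = 7.1e+08 + 4.3·5.56e+07 = 9.491e+08 m³/yr.
C = 2930/9.491e+08 = 3.087e-06 kg/m³ = 0.003087 mg/L = 3.087 µg/L.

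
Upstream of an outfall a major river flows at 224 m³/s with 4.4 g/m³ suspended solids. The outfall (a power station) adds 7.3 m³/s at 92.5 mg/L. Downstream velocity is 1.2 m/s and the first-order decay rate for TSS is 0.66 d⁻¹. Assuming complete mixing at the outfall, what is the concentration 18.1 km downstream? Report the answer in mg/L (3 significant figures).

After complete mixing, C₀ = (7.3·92.5 + 224·4.4) / 231.3 = 7.181 mg/L.
Travel time t = 1.81e+04 m / 1.2 m/s = 1.508e+04 s = 0.1746 d.
C = 7.181·exp(−0.66·0.1746) = 7.181·0.8912 = 6.399 mg/L.

6.40 mg/L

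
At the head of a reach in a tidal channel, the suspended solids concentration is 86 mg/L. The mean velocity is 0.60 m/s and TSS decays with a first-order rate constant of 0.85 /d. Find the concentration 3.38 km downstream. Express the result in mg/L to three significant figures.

81.4 mg/L

Travel time t = 3.38 km / 0.60 m/s = 3380/0.60 = 5633 s = 0.0652 d.
First-order decay: C = 86·exp(−0.85·0.0652) = 86·0.9461 = 81.36 mg/L.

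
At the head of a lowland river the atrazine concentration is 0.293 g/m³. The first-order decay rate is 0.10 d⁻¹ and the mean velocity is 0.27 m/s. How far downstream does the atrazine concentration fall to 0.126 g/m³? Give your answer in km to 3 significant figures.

197 km

From C = C₀·e^(−kt), t = ln(C₀/C)/k = ln(0.293/0.126)/0.10 = 0.8439/0.10 = 8.439 d.
Distance = v·t = 0.27 m/s × 7.291e+05 s = 1.969e+05 m = 196.9 km.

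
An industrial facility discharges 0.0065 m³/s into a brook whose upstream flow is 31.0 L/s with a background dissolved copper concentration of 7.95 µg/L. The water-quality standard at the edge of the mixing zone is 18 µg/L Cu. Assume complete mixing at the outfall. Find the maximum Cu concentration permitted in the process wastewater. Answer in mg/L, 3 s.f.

31.0 L/s = 0.031 m³/s.
7.95 µg/L = 0.00795 mg/L.
18 µg/L = 0.018 mg/L.
Mass balance: 0.018·0.0375 = 0.0065·Cₑ + 0.031·0.00795.
Cₑ = (0.000675 − 0.0002465) / 0.0065 = 0.06593 mg/L.

0.0659 mg/L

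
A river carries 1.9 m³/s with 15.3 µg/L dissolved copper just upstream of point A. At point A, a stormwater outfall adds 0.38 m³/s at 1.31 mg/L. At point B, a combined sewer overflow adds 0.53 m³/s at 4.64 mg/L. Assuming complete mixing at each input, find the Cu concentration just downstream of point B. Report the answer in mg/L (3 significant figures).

1.06 mg/L

15.3 µg/L = 0.0153 mg/L.
After input A: C = (1.9·0.0153 + 0.38·1.31) / 2.28 = 0.2311 mg/L.
After input B: C = (2.28·0.2311 + 0.53·4.64) / 2.81 = 1.063 mg/L.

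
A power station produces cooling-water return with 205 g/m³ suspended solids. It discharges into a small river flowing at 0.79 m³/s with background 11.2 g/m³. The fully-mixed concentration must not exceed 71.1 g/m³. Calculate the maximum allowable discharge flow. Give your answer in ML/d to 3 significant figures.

30.5 ML/d

Mass balance at complete mixing: C_std·(Q_w + Q_r) = Q_w·C_e + Q_r·C_b.
Rearranging, Q_w = Q_r·(C_std − C_b)/(C_e − C_std) = 0.79·(71.1 − 11.2) / (205 − 71.1) = 0.3534 m³/s.
= 30.53 ML/d.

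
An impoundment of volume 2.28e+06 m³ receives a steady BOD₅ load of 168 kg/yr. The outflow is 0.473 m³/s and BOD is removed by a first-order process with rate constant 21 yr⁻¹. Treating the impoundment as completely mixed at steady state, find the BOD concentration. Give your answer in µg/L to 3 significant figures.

2.67 µg/L

Outflow Q = 0.473 m³/s × 3.156e+07 s/yr = 1.493e+07 m³/yr.
Steady-state CSTR mass balance: W = Q·C + k·V·C, so C = W/(Q + kV).
Q + kV = 1.493e+07 + 21·2.28e+06 = 6.281e+07 m³/yr.
C = 168/6.281e+07 = 2.675e-06 kg/m³ = 0.002675 mg/L = 2.675 µg/L.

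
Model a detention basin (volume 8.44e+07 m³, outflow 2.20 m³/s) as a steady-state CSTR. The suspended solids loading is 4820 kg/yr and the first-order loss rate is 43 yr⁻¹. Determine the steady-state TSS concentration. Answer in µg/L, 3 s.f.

1.30 µg/L

Outflow Q = 2.20 m³/s × 3.156e+07 s/yr = 6.943e+07 m³/yr.
Steady-state CSTR mass balance: W = Q·C + k·V·C, so C = W/(Q + kV).
Q + kV = 6.943e+07 + 43·8.44e+07 = 3.699e+09 m³/yr.
C = 4820/3.699e+09 = 1.303e-06 kg/m³ = 0.001303 mg/L = 1.303 µg/L.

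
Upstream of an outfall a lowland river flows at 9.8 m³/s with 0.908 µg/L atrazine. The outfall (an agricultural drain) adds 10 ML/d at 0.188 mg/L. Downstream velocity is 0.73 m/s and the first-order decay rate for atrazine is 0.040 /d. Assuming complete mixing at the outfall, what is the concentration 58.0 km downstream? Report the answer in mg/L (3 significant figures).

0.00298 mg/L

10 ML/d = 0.1157 m³/s.
0.908 µg/L = 0.000908 mg/L.
After complete mixing, C₀ = (0.1157·0.188 + 9.8·0.000908) / 9.916 = 0.003092 mg/L.
Travel time t = 5.8e+04 m / 0.73 m/s = 7.945e+04 s = 0.9196 d.
C = 0.003092·exp(−0.040·0.9196) = 0.003092·0.9639 = 0.00298 mg/L.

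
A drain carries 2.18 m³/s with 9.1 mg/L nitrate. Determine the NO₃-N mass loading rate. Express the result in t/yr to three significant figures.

Mass flux = Q·C = 2.18 m³/s × 9.1 g/m³ = 19.84 g/s.
= 19.84 g/s × 31.56 = 626 t/yr.

626 t/yr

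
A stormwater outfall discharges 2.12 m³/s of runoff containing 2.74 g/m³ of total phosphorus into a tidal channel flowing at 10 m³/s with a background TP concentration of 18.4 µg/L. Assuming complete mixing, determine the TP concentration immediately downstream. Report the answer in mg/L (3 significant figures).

18.4 µg/L = 0.0184 mg/L.
By mass balance at complete mixing, C = (2.12·2.74 + 10·0.0184) / (2.12 + 10) = 5.993/12.12 = 0.4945 mg/L.

0.494 mg/L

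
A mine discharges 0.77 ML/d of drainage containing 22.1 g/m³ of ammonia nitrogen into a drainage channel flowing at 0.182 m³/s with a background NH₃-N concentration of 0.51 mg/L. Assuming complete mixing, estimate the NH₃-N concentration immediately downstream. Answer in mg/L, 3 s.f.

1.52 mg/L

0.77 ML/d = 0.008912 m³/s.
Conservation of mass across the mixing zone: C = (0.008912·22.1 + 0.182·0.51) / (0.008912 + 0.182) = 0.2898/0.1909 = 1.518 mg/L.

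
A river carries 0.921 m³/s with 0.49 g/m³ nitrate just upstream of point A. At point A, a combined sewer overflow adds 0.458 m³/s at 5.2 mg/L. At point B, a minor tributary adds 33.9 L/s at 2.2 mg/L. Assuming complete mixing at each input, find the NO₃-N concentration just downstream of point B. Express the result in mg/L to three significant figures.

After input A: C = (0.921·0.49 + 0.458·5.2) / 1.379 = 2.054 mg/L.
33.9 L/s = 0.0339 m³/s.
After input B: C = (1.379·2.054 + 0.0339·2.2) / 1.413 = 2.058 mg/L.

2.06 mg/L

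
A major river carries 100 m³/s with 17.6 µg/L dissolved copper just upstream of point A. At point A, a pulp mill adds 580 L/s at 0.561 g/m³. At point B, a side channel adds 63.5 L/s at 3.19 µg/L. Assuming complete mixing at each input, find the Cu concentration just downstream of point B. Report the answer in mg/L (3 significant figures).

17.6 µg/L = 0.0176 mg/L.
580 L/s = 0.58 m³/s.
After input A: C = (100·0.0176 + 0.58·0.561) / 100.6 = 0.02073 mg/L.
63.5 L/s = 0.0635 m³/s.
3.19 µg/L = 0.00319 mg/L.
After input B: C = (100.6·0.02073 + 0.0635·0.00319) / 100.6 = 0.02072 mg/L.

0.0207 mg/L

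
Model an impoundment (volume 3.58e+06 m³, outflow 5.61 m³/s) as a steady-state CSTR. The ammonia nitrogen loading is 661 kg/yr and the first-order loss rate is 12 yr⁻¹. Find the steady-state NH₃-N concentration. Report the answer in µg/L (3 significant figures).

Outflow Q = 5.61 m³/s × 3.156e+07 s/yr = 1.77e+08 m³/yr.
Steady-state CSTR mass balance: W = Q·C + k·V·C, so C = W/(Q + kV).
Q + kV = 1.77e+08 + 12·3.58e+06 = 2.2e+08 m³/yr.
C = 661/2.2e+08 = 3.005e-06 kg/m³ = 0.003005 mg/L = 3.005 µg/L.

3.00 µg/L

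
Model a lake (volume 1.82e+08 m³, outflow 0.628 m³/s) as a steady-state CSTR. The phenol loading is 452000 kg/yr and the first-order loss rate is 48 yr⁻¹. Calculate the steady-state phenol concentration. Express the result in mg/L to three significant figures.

Outflow Q = 0.628 m³/s × 3.156e+07 s/yr = 1.982e+07 m³/yr.
Steady-state CSTR mass balance: W = Q·C + k·V·C, so C = W/(Q + kV).
Q + kV = 1.982e+07 + 48·1.82e+08 = 8.756e+09 m³/yr.
C = 452000/8.756e+09 = 5.162e-05 kg/m³ = 0.05162 mg/L.

0.0516 mg/L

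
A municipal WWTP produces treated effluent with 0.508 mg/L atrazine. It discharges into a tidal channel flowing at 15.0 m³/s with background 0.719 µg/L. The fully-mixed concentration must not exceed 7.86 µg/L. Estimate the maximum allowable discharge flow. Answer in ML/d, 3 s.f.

18.5 ML/d

0.719 µg/L = 0.000719 mg/L.
7.86 µg/L = 0.00786 mg/L.
Mass balance at complete mixing: C_std·(Q_w + Q_r) = Q_w·C_e + Q_r·C_b.
Rearranging, Q_w = Q_r·(C_std − C_b)/(C_e − C_std) = 15.0·(0.00786 − 0.000719) / (0.508 − 0.00786) = 0.2142 m³/s.
= 18.5 ML/d.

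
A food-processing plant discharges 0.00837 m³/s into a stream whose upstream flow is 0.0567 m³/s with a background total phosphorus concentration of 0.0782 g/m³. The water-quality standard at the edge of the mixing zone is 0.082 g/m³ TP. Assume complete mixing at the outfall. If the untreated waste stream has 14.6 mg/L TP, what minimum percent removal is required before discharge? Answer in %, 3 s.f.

99.3 %

Mass balance: 0.082·0.06507 = 0.00837·Cₑ + 0.0567·0.0782.
Cₑ = (0.005336 − 0.004434) / 0.00837 = 0.1077 mg/L.
Required removal = 1 − 0.1077/14.6 = 99.26 %.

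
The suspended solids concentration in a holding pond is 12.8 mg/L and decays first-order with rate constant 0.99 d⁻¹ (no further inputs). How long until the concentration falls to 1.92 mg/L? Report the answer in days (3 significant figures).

t = ln(C₀/C)/k = ln(12.8/1.92)/0.99 = 1.897/0.99 = 1.916 d.

1.92 d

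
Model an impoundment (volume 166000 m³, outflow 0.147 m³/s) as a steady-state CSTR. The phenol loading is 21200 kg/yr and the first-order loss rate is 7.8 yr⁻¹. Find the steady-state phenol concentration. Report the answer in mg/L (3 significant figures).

Outflow Q = 0.147 m³/s × 3.156e+07 s/yr = 4.639e+06 m³/yr.
Steady-state CSTR mass balance: W = Q·C + k·V·C, so C = W/(Q + kV).
Q + kV = 4.639e+06 + 7.8·166000 = 5.934e+06 m³/yr.
C = 21200/5.934e+06 = 0.003573 kg/m³ = 3.573 mg/L.

3.57 mg/L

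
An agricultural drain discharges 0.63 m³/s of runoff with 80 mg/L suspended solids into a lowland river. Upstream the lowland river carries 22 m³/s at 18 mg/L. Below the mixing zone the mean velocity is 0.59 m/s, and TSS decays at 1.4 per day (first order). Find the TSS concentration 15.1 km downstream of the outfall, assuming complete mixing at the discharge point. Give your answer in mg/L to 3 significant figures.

After complete mixing, C₀ = (0.63·80 + 22·18) / 22.63 = 19.73 mg/L.
Travel time t = 1.51e+04 m / 0.59 m/s = 2.559e+04 s = 0.2962 d.
C = 19.73·exp(−1.4·0.2962) = 19.73·0.6605 = 13.03 mg/L.

13.0 mg/L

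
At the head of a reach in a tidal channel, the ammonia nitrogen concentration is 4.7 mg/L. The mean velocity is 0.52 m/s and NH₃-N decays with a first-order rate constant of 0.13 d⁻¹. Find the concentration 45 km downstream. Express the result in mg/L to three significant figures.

Travel time t = 45 km / 0.52 m/s = 4.5e+04/0.52 = 8.654e+04 s = 1.002 d.
First-order decay: C = 4.7·exp(−0.13·1.002) = 4.7·0.8779 = 4.126 mg/L.

4.13 mg/L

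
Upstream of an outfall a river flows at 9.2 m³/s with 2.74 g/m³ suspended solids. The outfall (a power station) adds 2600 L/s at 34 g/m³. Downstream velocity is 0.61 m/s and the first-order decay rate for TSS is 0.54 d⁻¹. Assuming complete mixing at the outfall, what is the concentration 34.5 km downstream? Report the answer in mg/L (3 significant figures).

2600 L/s = 2.6 m³/s.
After complete mixing, C₀ = (2.6·34 + 9.2·2.74) / 11.8 = 9.628 mg/L.
Travel time t = 3.45e+04 m / 0.61 m/s = 5.656e+04 s = 0.6546 d.
C = 9.628·exp(−0.54·0.6546) = 9.628·0.7022 = 6.761 mg/L.

6.76 mg/L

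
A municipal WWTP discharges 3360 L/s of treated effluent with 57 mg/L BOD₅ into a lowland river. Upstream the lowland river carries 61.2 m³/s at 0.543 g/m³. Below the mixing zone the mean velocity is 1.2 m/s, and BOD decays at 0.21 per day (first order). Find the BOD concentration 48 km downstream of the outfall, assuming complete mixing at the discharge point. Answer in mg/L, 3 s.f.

3360 L/s = 3.36 m³/s.
After complete mixing, C₀ = (3.36·57 + 61.2·0.543) / 64.56 = 3.481 mg/L.
Travel time t = 4.8e+04 m / 1.2 m/s = 4e+04 s = 0.463 d.
C = 3.481·exp(−0.21·0.463) = 3.481·0.9074 = 3.159 mg/L.

3.16 mg/L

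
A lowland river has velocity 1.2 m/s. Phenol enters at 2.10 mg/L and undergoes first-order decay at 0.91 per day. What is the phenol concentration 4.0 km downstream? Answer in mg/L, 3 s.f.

Travel time t = 4.0 km / 1.2 m/s = 4000/1.2 = 3333 s = 0.03858 d.
First-order decay: C = 2.10·exp(−0.91·0.03858) = 2.10·0.9655 = 2.028 mg/L.

2.03 mg/L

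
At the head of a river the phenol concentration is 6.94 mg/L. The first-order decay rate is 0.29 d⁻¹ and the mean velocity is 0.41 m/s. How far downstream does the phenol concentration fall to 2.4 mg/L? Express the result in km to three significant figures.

130 km

From C = C₀·e^(−kt), t = ln(C₀/C)/k = ln(6.94/2.4)/0.29 = 1.062/0.29 = 3.661 d.
Distance = v·t = 0.41 m/s × 3.164e+05 s = 1.297e+05 m = 129.7 km.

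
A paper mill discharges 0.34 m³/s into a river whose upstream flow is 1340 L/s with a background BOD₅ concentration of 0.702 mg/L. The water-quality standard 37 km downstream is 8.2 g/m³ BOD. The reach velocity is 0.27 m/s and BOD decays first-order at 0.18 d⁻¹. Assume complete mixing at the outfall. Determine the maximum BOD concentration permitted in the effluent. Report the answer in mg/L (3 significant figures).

1340 L/s = 1.34 m³/s.
Travel time to the compliance point: t = 3.7e+04/0.27 = 1.37e+05 s = 1.586 d; decay factor exp(−0.18·1.586) = 0.7516.
So the concentration just after mixing may be at most 8.2/0.7516 = 10.91 mg/L.
Mass balance: 10.91·1.68 = 0.34·Cₑ + 1.34·0.702.
Cₑ = (18.33 − 0.9407) / 0.34 = 51.14 mg/L.

51.1 mg/L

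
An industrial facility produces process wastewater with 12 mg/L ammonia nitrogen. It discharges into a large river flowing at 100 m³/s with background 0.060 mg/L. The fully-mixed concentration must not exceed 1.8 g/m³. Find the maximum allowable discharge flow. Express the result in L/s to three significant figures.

Mass balance at complete mixing: C_std·(Q_w + Q_r) = Q_w·C_e + Q_r·C_b.
Rearranging, Q_w = Q_r·(C_std − C_b)/(C_e − C_std) = 100·(1.8 − 0.06) / (12 − 1.8) = 17.06 m³/s.
= 1.706e+04 L/s.

17100 L/s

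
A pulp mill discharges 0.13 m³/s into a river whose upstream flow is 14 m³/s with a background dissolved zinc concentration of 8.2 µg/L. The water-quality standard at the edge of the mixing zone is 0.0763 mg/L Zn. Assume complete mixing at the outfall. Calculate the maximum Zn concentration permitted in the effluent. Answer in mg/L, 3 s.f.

7.41 mg/L

8.2 µg/L = 0.0082 mg/L.
Mass balance: 0.0763·14.13 = 0.13·Cₑ + 14·0.0082.
Cₑ = (1.078 − 0.1148) / 0.13 = 7.41 mg/L.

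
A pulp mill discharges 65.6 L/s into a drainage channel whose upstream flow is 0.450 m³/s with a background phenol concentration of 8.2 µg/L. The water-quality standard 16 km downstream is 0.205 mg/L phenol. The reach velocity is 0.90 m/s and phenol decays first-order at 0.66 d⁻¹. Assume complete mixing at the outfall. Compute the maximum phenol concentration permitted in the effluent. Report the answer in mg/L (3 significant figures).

1.79 mg/L

65.6 L/s = 0.0656 m³/s.
8.2 µg/L = 0.0082 mg/L.
Travel time to the compliance point: t = 1.6e+04/0.90 = 1.778e+04 s = 0.2058 d; decay factor exp(−0.66·0.2058) = 0.873.
So the concentration just after mixing may be at most 0.205/0.873 = 0.2348 mg/L.
Mass balance: 0.2348·0.5156 = 0.0656·Cₑ + 0.45·0.0082.
Cₑ = (0.1211 − 0.00369) / 0.0656 = 1.789 mg/L.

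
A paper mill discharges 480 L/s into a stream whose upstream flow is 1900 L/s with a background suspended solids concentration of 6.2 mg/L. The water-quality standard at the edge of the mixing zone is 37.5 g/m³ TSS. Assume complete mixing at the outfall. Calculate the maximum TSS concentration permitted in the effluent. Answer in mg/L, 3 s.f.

480 L/s = 0.48 m³/s.
1900 L/s = 1.9 m³/s.
Mass balance: 37.5·2.38 = 0.48·Cₑ + 1.9·6.2.
Cₑ = (89.25 − 11.78) / 0.48 = 161.4 mg/L.

161 mg/L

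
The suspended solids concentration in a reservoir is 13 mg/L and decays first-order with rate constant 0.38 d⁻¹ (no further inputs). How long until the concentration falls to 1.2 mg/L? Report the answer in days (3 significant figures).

t = ln(C₀/C)/k = ln(13/1.2)/0.38 = 2.383/0.38 = 6.27 d.

6.27 d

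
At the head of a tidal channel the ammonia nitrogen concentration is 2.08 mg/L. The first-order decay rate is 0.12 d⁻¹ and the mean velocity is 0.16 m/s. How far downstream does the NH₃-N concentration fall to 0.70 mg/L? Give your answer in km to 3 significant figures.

From C = C₀·e^(−kt), t = ln(C₀/C)/k = ln(2.08/0.70)/0.12 = 1.089/0.12 = 9.075 d.
Distance = v·t = 0.16 m/s × 7.841e+05 s = 1.255e+05 m = 125.5 km.

125 km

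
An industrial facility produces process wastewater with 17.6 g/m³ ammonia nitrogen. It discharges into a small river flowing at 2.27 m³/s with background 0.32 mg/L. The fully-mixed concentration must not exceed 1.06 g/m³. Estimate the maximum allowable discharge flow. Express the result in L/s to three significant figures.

102 L/s

Mass balance at complete mixing: C_std·(Q_w + Q_r) = Q_w·C_e + Q_r·C_b.
Rearranging, Q_w = Q_r·(C_std − C_b)/(C_e − C_std) = 2.27·(1.06 − 0.32) / (17.6 − 1.06) = 0.1016 m³/s.
= 101.6 L/s.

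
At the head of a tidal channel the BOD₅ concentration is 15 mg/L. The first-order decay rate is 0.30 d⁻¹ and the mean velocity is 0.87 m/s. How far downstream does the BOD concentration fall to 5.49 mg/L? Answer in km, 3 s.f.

252 km

From C = C₀·e^(−kt), t = ln(C₀/C)/k = ln(15/5.49)/0.30 = 1.005/0.30 = 3.35 d.
Distance = v·t = 0.87 m/s × 2.895e+05 s = 2.518e+05 m = 251.8 km.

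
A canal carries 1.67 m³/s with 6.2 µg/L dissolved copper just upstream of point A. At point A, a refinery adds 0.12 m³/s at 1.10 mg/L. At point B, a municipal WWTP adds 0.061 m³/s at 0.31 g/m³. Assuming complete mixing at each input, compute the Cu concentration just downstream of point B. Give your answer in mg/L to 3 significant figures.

0.0871 mg/L

6.2 µg/L = 0.0062 mg/L.
After input A: C = (1.67·0.0062 + 0.12·1.1) / 1.79 = 0.07953 mg/L.
After input B: C = (1.79·0.07953 + 0.061·0.31) / 1.851 = 0.08712 mg/L.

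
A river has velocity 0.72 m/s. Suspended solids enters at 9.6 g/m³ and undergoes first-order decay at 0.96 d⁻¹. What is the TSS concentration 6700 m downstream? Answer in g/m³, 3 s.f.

Travel time t = 6700 m / 0.72 m/s = 6700/0.72 = 9306 s = 0.1077 d.
First-order decay: C = 9.6·exp(−0.96·0.1077) = 9.6·0.9018 = 8.657 g/m³.

8.66 g/m³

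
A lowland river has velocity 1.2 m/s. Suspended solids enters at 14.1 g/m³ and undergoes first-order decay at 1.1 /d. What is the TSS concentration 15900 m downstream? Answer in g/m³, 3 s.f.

Travel time t = 15900 m / 1.2 m/s = 1.59e+04/1.2 = 1.325e+04 s = 0.1534 d.
First-order decay: C = 14.1·exp(−1.1·0.1534) = 14.1·0.8448 = 11.91 g/m³.

11.9 g/m³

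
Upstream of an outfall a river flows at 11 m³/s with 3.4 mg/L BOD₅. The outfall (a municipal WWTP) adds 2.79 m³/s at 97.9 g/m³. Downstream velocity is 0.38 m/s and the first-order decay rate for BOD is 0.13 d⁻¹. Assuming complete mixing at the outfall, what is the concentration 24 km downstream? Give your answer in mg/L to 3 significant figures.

20.5 mg/L

After complete mixing, C₀ = (2.79·97.9 + 11·3.4) / 13.79 = 22.52 mg/L.
Travel time t = 2.4e+04 m / 0.38 m/s = 6.316e+04 s = 0.731 d.
C = 22.52·exp(−0.13·0.731) = 22.52·0.9093 = 20.48 mg/L.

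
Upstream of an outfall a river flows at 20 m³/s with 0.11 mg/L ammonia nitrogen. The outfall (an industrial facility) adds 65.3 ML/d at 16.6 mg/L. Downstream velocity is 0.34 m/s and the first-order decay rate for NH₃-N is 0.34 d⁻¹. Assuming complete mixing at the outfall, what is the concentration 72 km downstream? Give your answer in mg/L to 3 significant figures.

0.309 mg/L

65.3 ML/d = 0.7558 m³/s.
After complete mixing, C₀ = (0.7558·16.6 + 20·0.11) / 20.76 = 0.7105 mg/L.
Travel time t = 7.2e+04 m / 0.34 m/s = 2.118e+05 s = 2.451 d.
C = 0.7105·exp(−0.34·2.451) = 0.7105·0.4346 = 0.3088 mg/L.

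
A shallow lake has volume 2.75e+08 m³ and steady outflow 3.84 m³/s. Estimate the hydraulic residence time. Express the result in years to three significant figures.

Q = 3.84 m³/s × 3.156e+07 s/yr = 1.212e+08 m³/yr.
Hydraulic residence time τ = V/Q = 2.75e+08/1.212e+08 = 2.269 yr.

2.27 yr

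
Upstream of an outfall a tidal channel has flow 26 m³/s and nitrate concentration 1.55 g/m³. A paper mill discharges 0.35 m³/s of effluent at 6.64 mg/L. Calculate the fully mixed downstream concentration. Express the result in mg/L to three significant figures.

Flow-weighted mixing gives C = (0.35·6.64 + 26·1.55) / (0.35 + 26) = 42.62/26.35 = 1.618 mg/L.

1.62 mg/L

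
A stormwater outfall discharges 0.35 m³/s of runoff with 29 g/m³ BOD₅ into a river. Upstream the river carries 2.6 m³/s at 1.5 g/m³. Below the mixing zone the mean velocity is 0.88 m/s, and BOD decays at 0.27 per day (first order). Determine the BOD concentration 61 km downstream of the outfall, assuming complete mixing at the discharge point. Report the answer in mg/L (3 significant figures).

After complete mixing, C₀ = (0.35·29 + 2.6·1.5) / 2.95 = 4.763 mg/L.
Travel time t = 6.1e+04 m / 0.88 m/s = 6.932e+04 s = 0.8023 d.
C = 4.763·exp(−0.27·0.8023) = 4.763·0.8052 = 3.835 mg/L.

3.84 mg/L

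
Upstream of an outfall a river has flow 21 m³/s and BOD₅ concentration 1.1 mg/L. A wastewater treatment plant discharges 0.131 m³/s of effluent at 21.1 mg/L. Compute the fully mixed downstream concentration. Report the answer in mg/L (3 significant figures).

Conservation of mass across the mixing zone: C = (0.131·21.1 + 21·1.1) / (0.131 + 21) = 25.86/21.13 = 1.224 mg/L.

1.22 mg/L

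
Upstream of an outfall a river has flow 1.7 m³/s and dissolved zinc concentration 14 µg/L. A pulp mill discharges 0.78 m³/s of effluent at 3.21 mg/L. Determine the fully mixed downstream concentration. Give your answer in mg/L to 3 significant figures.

14 µg/L = 0.014 mg/L.
By mass balance at complete mixing, C = (0.78·3.21 + 1.7·0.014) / (0.78 + 1.7) = 2.528/2.48 = 1.019 mg/L.

1.02 mg/L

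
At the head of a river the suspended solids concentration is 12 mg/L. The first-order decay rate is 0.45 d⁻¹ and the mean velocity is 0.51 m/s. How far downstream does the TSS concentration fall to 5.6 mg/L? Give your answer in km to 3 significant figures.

From C = C₀·e^(−kt), t = ln(C₀/C)/k = ln(12/5.6)/0.45 = 0.7621/0.45 = 1.694 d.
Distance = v·t = 0.51 m/s × 1.463e+05 s = 7.463e+04 m = 74.63 km.

74.6 km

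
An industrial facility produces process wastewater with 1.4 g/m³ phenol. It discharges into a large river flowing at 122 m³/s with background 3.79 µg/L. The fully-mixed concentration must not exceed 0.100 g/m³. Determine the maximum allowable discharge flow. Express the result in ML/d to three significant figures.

3.79 µg/L = 0.00379 mg/L.
Mass balance at complete mixing: C_std·(Q_w + Q_r) = Q_w·C_e + Q_r·C_b.
Rearranging, Q_w = Q_r·(C_std − C_b)/(C_e − C_std) = 122·(0.1 − 0.00379) / (1.4 − 0.1) = 9.029 m³/s.
= 780.1 ML/d.

780 ML/d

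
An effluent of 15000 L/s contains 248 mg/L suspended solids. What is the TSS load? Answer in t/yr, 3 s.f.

15000 L/s = 15 m³/s.
Mass flux = Q·C = 15 m³/s × 248 g/m³ = 3720 g/s.
= 3720 g/s × 31.56 = 1.174e+05 t/yr.

117000 t/yr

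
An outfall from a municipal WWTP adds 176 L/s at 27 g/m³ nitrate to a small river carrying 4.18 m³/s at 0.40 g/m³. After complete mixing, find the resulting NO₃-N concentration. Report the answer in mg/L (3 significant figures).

176 L/s = 0.176 m³/s.
Flow-weighted mixing gives C = (0.176·27 + 4.18·0.4) / (0.176 + 4.18) = 6.424/4.356 = 1.475 mg/L.

1.47 mg/L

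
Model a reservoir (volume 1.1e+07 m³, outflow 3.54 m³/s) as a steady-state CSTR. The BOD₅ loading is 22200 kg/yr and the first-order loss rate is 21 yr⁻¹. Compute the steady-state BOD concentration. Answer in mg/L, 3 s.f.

Outflow Q = 3.54 m³/s × 3.156e+07 s/yr = 1.117e+08 m³/yr.
Steady-state CSTR mass balance: W = Q·C + k·V·C, so C = W/(Q + kV).
Q + kV = 1.117e+08 + 21·1.1e+07 = 3.427e+08 m³/yr.
C = 22200/3.427e+08 = 6.478e-05 kg/m³ = 0.06478 mg/L.

0.0648 mg/L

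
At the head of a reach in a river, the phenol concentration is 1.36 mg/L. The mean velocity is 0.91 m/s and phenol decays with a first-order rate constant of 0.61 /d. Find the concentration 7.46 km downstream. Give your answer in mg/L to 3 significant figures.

Travel time t = 7.46 km / 0.91 m/s = 7460/0.91 = 8198 s = 0.09488 d.
First-order decay: C = 1.36·exp(−0.61·0.09488) = 1.36·0.9438 = 1.284 mg/L.

1.28 mg/L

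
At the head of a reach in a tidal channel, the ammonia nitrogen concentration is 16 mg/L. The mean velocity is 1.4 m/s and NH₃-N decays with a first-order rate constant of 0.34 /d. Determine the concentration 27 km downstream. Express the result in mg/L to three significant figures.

Travel time t = 27 km / 1.4 m/s = 2.7e+04/1.4 = 1.929e+04 s = 0.2232 d.
First-order decay: C = 16·exp(−0.34·0.2232) = 16·0.9269 = 14.83 mg/L.

14.8 mg/L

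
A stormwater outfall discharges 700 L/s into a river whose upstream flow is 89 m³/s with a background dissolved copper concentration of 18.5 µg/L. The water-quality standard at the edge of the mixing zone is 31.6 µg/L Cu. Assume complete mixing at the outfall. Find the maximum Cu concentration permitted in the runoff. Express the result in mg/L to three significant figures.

700 L/s = 0.7 m³/s.
18.5 µg/L = 0.0185 mg/L.
31.6 µg/L = 0.0316 mg/L.
Mass balance: 0.0316·89.7 = 0.7·Cₑ + 89·0.0185.
Cₑ = (2.835 − 1.646) / 0.7 = 1.697 mg/L.

1.70 mg/L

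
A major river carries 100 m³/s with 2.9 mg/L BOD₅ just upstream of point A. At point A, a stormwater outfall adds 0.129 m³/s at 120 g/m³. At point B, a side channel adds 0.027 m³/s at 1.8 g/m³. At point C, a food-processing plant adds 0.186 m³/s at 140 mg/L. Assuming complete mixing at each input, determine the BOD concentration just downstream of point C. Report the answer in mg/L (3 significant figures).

3.30 mg/L

After input A: C = (100·2.9 + 0.129·120) / 100.1 = 3.051 mg/L.
After input B: C = (100.1·3.051 + 0.027·1.8) / 100.2 = 3.051 mg/L.
After input C: C = (100.2·3.051 + 0.186·140) / 100.3 = 3.304 mg/L.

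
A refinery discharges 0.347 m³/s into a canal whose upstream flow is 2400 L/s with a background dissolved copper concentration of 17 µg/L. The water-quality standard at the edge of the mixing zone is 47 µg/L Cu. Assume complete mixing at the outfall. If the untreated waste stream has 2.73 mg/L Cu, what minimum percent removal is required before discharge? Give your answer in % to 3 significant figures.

90.7 %

2400 L/s = 2.4 m³/s.
17 µg/L = 0.017 mg/L.
47 µg/L = 0.047 mg/L.
Mass balance: 0.047·2.747 = 0.347·Cₑ + 2.4·0.017.
Cₑ = (0.1291 − 0.0408) / 0.347 = 0.2545 mg/L.
Required removal = 1 − 0.2545/2.73 = 90.68 %.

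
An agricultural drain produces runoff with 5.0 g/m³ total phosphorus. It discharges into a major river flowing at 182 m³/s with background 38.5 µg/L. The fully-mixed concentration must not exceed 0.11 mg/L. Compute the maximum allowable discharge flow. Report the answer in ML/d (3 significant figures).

38.5 µg/L = 0.0385 mg/L.
Mass balance at complete mixing: C_std·(Q_w + Q_r) = Q_w·C_e + Q_r·C_b.
Rearranging, Q_w = Q_r·(C_std − C_b)/(C_e − C_std) = 182·(0.11 − 0.0385) / (5 − 0.11) = 2.661 m³/s.
= 229.9 ML/d.

230 ML/d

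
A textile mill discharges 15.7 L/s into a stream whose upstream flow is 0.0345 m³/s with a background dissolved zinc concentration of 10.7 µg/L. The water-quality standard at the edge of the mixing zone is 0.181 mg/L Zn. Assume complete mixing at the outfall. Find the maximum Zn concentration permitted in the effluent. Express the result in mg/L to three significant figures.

0.555 mg/L

15.7 L/s = 0.0157 m³/s.
10.7 µg/L = 0.0107 mg/L.
Mass balance: 0.181·0.0502 = 0.0157·Cₑ + 0.0345·0.0107.
Cₑ = (0.009086 − 0.0003692) / 0.0157 = 0.5552 mg/L.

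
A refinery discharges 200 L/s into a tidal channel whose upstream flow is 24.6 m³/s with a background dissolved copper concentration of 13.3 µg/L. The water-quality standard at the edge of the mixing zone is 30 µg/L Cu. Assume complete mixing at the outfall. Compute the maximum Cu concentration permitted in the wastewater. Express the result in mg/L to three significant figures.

2.08 mg/L

200 L/s = 0.2 m³/s.
13.3 µg/L = 0.0133 mg/L.
30 µg/L = 0.03 mg/L.
Mass balance: 0.03·24.8 = 0.2·Cₑ + 24.6·0.0133.
Cₑ = (0.744 − 0.3272) / 0.2 = 2.084 mg/L.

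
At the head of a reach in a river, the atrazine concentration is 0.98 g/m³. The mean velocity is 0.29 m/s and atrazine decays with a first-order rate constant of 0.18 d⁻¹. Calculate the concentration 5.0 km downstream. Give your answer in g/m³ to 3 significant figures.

Travel time t = 5.0 km / 0.29 m/s = 5000/0.29 = 1.724e+04 s = 0.1996 d.
First-order decay: C = 0.98·exp(−0.18·0.1996) = 0.98·0.9647 = 0.9454 g/m³.

0.945 g/m³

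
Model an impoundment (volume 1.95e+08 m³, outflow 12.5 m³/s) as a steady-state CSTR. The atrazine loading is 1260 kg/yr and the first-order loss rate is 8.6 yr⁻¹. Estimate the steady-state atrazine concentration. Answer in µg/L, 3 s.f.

0.608 µg/L

Outflow Q = 12.5 m³/s × 3.156e+07 s/yr = 3.945e+08 m³/yr.
Steady-state CSTR mass balance: W = Q·C + k·V·C, so C = W/(Q + kV).
Q + kV = 3.945e+08 + 8.6·1.95e+08 = 2.071e+09 m³/yr.
C = 1260/2.071e+09 = 6.083e-07 kg/m³ = 0.0006083 mg/L = 0.6083 µg/L.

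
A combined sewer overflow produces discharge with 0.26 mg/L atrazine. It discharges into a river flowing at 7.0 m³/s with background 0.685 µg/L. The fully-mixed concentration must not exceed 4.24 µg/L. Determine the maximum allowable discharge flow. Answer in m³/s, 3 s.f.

0.685 µg/L = 0.000685 mg/L.
4.24 µg/L = 0.00424 mg/L.
Mass balance at complete mixing: C_std·(Q_w + Q_r) = Q_w·C_e + Q_r·C_b.
Rearranging, Q_w = Q_r·(C_std − C_b)/(C_e − C_std) = 7.0·(0.00424 − 0.000685) / (0.26 − 0.00424) = 0.0973 m³/s.

0.0973 m³/s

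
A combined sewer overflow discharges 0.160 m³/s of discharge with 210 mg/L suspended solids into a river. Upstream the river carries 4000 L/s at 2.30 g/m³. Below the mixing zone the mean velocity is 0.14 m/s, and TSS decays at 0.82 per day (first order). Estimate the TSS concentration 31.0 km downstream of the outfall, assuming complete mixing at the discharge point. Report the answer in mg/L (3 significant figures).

4000 L/s = 4 m³/s.
After complete mixing, C₀ = (0.16·210 + 4·2.3) / 4.16 = 10.29 mg/L.
Travel time t = 3.1e+04 m / 0.14 m/s = 2.214e+05 s = 2.563 d.
C = 10.29·exp(−0.82·2.563) = 10.29·0.1223 = 1.258 mg/L.

1.26 mg/L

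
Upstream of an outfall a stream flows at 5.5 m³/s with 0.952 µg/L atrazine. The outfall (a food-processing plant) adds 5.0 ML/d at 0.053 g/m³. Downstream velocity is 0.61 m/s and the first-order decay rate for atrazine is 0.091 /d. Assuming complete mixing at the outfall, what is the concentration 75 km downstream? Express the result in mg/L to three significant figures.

5.0 ML/d = 0.05787 m³/s.
0.952 µg/L = 0.000952 mg/L.
After complete mixing, C₀ = (0.05787·0.053 + 5.5·0.000952) / 5.558 = 0.001494 mg/L.
Travel time t = 7.5e+04 m / 0.61 m/s = 1.23e+05 s = 1.423 d.
C = 0.001494·exp(−0.091·1.423) = 0.001494·0.8785 = 0.001312 mg/L.

0.00131 mg/L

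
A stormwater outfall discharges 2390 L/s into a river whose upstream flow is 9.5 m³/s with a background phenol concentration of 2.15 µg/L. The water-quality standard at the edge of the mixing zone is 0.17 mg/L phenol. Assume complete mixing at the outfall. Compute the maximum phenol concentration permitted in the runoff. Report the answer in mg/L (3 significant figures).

2390 L/s = 2.39 m³/s.
2.15 µg/L = 0.00215 mg/L.
Mass balance: 0.17·11.89 = 2.39·Cₑ + 9.5·0.00215.
Cₑ = (2.021 − 0.02042) / 2.39 = 0.8372 mg/L.

0.837 mg/L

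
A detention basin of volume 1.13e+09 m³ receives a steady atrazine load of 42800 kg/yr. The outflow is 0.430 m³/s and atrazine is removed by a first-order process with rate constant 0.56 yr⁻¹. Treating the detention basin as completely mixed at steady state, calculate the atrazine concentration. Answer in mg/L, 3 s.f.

0.0662 mg/L

Outflow Q = 0.430 m³/s × 3.156e+07 s/yr = 1.357e+07 m³/yr.
Steady-state CSTR mass balance: W = Q·C + k·V·C, so C = W/(Q + kV).
Q + kV = 1.357e+07 + 0.56·1.13e+09 = 6.464e+08 m³/yr.
C = 42800/6.464e+08 = 6.622e-05 kg/m³ = 0.06622 mg/L.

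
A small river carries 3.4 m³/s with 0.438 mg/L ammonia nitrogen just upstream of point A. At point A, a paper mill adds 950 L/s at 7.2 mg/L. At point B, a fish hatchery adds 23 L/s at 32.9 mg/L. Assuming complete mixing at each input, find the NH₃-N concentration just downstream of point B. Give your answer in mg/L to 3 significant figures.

2.08 mg/L

950 L/s = 0.95 m³/s.
After input A: C = (3.4·0.438 + 0.95·7.2) / 4.35 = 1.915 mg/L.
23 L/s = 0.023 m³/s.
After input B: C = (4.35·1.915 + 0.023·32.9) / 4.373 = 2.078 mg/L.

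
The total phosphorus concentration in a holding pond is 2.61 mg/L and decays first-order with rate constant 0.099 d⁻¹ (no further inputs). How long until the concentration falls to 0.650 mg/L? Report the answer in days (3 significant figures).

14.0 d

t = ln(C₀/C)/k = ln(2.61/0.650)/0.099 = 1.39/0.099 = 14.04 d.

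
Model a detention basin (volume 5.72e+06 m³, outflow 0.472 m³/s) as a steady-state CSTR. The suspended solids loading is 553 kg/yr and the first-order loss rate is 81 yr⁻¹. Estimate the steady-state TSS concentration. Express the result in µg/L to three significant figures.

1.16 µg/L

Outflow Q = 0.472 m³/s × 3.156e+07 s/yr = 1.49e+07 m³/yr.
Steady-state CSTR mass balance: W = Q·C + k·V·C, so C = W/(Q + kV).
Q + kV = 1.49e+07 + 81·5.72e+06 = 4.782e+08 m³/yr.
C = 553/4.782e+08 = 1.156e-06 kg/m³ = 0.001156 mg/L = 1.156 µg/L.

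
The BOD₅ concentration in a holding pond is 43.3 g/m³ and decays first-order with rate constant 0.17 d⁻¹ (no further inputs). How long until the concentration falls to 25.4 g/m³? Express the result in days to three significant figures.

3.14 d

t = ln(C₀/C)/k = ln(43.3/25.4)/0.17 = 0.5334/0.17 = 3.138 d.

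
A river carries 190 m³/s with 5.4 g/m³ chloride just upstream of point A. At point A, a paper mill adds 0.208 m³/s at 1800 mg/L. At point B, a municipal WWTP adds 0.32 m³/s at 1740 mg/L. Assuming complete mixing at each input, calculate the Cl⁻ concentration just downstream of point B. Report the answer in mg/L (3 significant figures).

10.3 mg/L

After input A: C = (190·5.4 + 0.208·1800) / 190.2 = 7.362 mg/L.
After input B: C = (190.2·7.362 + 0.32·1740) / 190.5 = 10.27 mg/L.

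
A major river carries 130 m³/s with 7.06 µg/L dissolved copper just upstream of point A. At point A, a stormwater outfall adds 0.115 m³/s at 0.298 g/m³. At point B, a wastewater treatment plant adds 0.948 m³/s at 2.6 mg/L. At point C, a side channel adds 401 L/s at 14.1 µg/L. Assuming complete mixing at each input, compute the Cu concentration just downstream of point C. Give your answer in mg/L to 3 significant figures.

7.06 µg/L = 0.00706 mg/L.
After input A: C = (130·0.00706 + 0.115·0.298) / 130.1 = 0.007317 mg/L.
After input B: C = (130.1·0.007317 + 0.948·2.6) / 131.1 = 0.02607 mg/L.
401 L/s = 0.401 m³/s.
14.1 µg/L = 0.0141 mg/L.
After input C: C = (131.1·0.02607 + 0.401·0.0141) / 131.5 = 0.02603 mg/L.

0.0260 mg/L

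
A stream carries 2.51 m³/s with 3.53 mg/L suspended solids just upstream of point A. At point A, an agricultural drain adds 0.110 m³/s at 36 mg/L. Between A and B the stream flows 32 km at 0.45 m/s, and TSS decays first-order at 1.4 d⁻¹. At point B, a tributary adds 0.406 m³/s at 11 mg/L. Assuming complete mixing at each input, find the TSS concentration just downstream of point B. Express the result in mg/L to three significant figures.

2.81 mg/L

After input A: C = (2.51·3.53 + 0.11·36) / 2.62 = 4.893 mg/L.
Over the 32 km reach to input B (t = 7.111e+04 s = 0.823 d), decay gives C = 4.893·exp(−1.4·0.823) = 1.546 mg/L.
After input B: C = (2.62·1.546 + 0.406·11) / 3.026 = 2.814 mg/L.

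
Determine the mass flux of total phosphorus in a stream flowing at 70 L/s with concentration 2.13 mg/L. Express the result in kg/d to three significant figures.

12.9 kg/d

70 L/s = 0.07 m³/s.
Mass flux = Q·C = 0.07 m³/s × 2.13 g/m³ = 0.1491 g/s.
= 0.1491 g/s × 86.4 = 12.88 kg/d.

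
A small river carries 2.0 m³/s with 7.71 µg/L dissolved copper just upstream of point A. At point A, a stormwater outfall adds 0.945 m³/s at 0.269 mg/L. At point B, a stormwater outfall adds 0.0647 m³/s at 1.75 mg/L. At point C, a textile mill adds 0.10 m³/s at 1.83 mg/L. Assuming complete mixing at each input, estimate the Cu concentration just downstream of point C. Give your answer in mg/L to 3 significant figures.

0.182 mg/L

7.71 µg/L = 0.00771 mg/L.
After input A: C = (2·0.00771 + 0.945·0.269) / 2.945 = 0.09155 mg/L.
After input B: C = (2.945·0.09155 + 0.0647·1.75) / 3.01 = 0.1272 mg/L.
After input C: C = (3.01·0.1272 + 0.1·1.83) / 3.11 = 0.182 mg/L.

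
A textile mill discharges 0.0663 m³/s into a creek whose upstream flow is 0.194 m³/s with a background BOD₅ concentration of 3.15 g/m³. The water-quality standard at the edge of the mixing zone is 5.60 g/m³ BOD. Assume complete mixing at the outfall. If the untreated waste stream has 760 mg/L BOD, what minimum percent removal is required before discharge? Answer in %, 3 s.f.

Mass balance: 5.6·0.2603 = 0.0663·Cₑ + 0.194·3.15.
Cₑ = (1.458 − 0.6111) / 0.0663 = 12.77 mg/L.
Required removal = 1 − 12.77/760 = 98.32 %.

98.3 %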